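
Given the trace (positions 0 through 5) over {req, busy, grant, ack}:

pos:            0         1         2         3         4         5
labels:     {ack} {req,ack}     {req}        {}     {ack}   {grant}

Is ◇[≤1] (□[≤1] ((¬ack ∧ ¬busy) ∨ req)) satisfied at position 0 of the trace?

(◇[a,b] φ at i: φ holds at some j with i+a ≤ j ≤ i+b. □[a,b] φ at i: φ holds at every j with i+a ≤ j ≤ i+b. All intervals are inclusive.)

Check □[≤1] ((¬ack ∧ ¬busy) ∨ req) at each j in [0,1]:
  j=0: fails at 0
  j=1: holds on [1,2]
Found at j=1 → formula holds.

Yes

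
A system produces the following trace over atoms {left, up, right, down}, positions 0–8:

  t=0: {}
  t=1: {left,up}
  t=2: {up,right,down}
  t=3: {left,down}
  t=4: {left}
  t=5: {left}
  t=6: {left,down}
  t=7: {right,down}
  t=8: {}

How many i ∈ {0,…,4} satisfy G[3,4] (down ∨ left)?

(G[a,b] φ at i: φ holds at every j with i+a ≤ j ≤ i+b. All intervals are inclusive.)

Evaluate at each i in [0,4]:
  i=0: ✓ (all of [3,4])
  i=1: ✓ (all of [4,5])
  i=2: ✓ (all of [5,6])
  i=3: ✓ (all of [6,7])
  i=4: ✗ (fails at j=8)
Positions where it holds: {0, 1, 2, 3} → 4.

4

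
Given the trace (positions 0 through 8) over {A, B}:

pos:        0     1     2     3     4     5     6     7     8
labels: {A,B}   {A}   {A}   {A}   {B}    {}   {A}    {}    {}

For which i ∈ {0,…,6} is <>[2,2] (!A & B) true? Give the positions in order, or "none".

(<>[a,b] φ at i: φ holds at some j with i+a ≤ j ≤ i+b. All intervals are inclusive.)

Evaluate at each i in [0,6]:
  i=0: ✗ (none in [2,2])
  i=1: ✗ (none in [3,3])
  i=2: ✓ (witness j=4)
  i=3: ✗ (none in [5,5])
  i=4: ✗ (none in [6,6])
  i=5: ✗ (none in [7,7])
  i=6: ✗ (none in [8,8])

2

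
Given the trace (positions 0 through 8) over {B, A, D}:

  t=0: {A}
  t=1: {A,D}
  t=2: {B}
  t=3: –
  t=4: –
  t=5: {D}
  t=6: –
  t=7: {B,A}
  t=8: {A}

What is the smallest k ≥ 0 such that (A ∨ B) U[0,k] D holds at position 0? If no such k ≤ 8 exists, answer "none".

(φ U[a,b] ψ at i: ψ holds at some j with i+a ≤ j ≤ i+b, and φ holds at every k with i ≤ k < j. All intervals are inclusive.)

1

Need earliest j ≥ 0 with D, and (A ∨ B) at every k in [0,j-1].
  j=0: rhs fails.
  j=1: rhs holds; lhs holds on [0,0]. k = 1.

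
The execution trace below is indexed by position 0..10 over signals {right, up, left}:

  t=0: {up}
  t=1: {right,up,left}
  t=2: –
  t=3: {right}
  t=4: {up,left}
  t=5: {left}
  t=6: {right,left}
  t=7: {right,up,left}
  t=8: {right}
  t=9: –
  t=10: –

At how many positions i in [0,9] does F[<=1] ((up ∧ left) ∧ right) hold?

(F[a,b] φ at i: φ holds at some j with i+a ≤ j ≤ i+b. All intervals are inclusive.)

4

Evaluate at each i in [0,9]:
  i=0: ✓ (witness j=1)
  i=1: ✓ (witness j=1)
  i=2: ✗ (none in [2,3])
  i=3: ✗ (none in [3,4])
  i=4: ✗ (none in [4,5])
  i=5: ✗ (none in [5,6])
  i=6: ✓ (witness j=7)
  i=7: ✓ (witness j=7)
  i=8: ✗ (none in [8,9])
  i=9: ✗ (none in [9,10])
Positions where it holds: {0, 1, 6, 7} → 4.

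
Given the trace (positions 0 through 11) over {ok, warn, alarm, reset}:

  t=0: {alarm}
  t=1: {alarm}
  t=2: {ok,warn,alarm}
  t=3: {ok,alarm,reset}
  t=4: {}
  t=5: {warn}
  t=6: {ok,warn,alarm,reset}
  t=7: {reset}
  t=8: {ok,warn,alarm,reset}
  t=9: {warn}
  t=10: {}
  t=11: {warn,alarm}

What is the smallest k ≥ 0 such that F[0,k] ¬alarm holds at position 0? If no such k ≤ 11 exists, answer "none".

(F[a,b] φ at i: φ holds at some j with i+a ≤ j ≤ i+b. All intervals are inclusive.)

Scan j = 0,1,… for ¬alarm:
  j=0: fails
  j=1: fails
  j=2: fails
  j=3: fails
  j=4: holds
First hit at j=4, so smallest k = 4-0 = 4.

4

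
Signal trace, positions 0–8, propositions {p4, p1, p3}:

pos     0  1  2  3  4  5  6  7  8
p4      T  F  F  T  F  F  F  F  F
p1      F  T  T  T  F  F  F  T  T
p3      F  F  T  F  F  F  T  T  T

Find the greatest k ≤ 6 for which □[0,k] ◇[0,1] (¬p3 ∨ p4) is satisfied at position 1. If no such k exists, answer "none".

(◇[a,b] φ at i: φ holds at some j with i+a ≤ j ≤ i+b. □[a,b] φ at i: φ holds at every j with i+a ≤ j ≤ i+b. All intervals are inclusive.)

4

◇[0,1] (¬p3 ∨ p4) must hold from j=1 onward; find where it first fails.
  j=1: holds
  j=2: holds
  j=3: holds
  j=4: holds
  j=5: holds
  j=6: fails
Holds on [1,5], so largest k = 4.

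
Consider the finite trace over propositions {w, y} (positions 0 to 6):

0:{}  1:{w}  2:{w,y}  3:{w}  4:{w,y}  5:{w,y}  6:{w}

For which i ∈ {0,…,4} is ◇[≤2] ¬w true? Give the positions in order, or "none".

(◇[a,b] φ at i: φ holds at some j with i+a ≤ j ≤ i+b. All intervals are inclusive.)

0

Evaluate at each i in [0,4]:
  i=0: ✓ (witness j=0)
  i=1: ✗ (none in [1,3])
  i=2: ✗ (none in [2,4])
  i=3: ✗ (none in [3,5])
  i=4: ✗ (none in [4,6])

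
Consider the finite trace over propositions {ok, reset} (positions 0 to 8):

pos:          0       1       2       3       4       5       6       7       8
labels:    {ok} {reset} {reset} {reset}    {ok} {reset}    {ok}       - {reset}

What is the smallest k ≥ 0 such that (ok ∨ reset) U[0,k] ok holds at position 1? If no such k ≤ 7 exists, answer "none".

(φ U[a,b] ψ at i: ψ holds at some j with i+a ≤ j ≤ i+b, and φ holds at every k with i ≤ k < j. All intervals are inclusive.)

3

Need earliest j ≥ 1 with ok, and (ok ∨ reset) at every k in [1,j-1].
  j=1: rhs fails.
  j=2: rhs fails.
  j=3: rhs fails.
  j=4: rhs holds; lhs holds on [1,3]. k = 3.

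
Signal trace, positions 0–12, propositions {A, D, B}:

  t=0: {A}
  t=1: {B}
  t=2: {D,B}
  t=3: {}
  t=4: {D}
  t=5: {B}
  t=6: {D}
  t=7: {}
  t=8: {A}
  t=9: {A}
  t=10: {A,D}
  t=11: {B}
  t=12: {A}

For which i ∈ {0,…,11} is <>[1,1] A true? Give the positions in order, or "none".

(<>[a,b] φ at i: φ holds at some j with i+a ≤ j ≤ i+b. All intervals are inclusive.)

Evaluate at each i in [0,11]:
  i=0: ✗ (none in [1,1])
  i=1: ✗ (none in [2,2])
  i=2: ✗ (none in [3,3])
  i=3: ✗ (none in [4,4])
  i=4: ✗ (none in [5,5])
  i=5: ✗ (none in [6,6])
  i=6: ✗ (none in [7,7])
  i=7: ✓ (witness j=8)
  i=8: ✓ (witness j=9)
  i=9: ✓ (witness j=10)
  i=10: ✗ (none in [11,11])
  i=11: ✓ (witness j=12)

7, 8, 9, 11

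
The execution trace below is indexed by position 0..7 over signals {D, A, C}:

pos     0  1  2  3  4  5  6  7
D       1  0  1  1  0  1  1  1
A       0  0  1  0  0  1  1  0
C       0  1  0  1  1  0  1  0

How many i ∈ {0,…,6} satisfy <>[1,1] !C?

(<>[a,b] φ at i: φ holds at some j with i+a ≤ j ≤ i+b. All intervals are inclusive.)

Evaluate at each i in [0,6]:
  i=0: ✗ (none in [1,1])
  i=1: ✓ (witness j=2)
  i=2: ✗ (none in [3,3])
  i=3: ✗ (none in [4,4])
  i=4: ✓ (witness j=5)
  i=5: ✗ (none in [6,6])
  i=6: ✓ (witness j=7)
Positions where it holds: {1, 4, 6} → 3.

3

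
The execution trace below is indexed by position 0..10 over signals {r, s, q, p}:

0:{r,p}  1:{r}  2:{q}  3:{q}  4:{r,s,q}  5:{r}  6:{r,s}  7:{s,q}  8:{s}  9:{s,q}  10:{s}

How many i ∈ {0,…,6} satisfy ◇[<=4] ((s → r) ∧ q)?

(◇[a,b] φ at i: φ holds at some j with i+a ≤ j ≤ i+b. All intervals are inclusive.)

Evaluate at each i in [0,6]:
  i=0: ✓ (witness j=2)
  i=1: ✓ (witness j=2)
  i=2: ✓ (witness j=2)
  i=3: ✓ (witness j=3)
  i=4: ✓ (witness j=4)
  i=5: ✗ (none in [5,9])
  i=6: ✗ (none in [6,10])
Positions where it holds: {0, 1, 2, 3, 4} → 5.

5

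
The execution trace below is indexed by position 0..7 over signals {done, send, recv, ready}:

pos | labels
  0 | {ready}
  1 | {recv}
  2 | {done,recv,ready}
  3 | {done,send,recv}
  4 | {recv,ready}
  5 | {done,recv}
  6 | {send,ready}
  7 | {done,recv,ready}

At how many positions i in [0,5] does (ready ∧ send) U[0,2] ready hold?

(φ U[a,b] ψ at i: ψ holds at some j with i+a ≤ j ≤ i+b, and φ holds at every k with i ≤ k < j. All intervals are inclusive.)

3

Evaluate at each i in [0,5]:
  i=0: ✓ (rhs at j=0)
  i=1: ✗ (lhs fails at k=1 before rhs at j=2)
  i=2: ✓ (rhs at j=2)
  i=3: ✗ (lhs fails at k=3 before rhs at j=4)
  i=4: ✓ (rhs at j=4)
  i=5: ✗ (lhs fails at k=5 before rhs at j=6)
Positions where it holds: {0, 2, 4} → 3.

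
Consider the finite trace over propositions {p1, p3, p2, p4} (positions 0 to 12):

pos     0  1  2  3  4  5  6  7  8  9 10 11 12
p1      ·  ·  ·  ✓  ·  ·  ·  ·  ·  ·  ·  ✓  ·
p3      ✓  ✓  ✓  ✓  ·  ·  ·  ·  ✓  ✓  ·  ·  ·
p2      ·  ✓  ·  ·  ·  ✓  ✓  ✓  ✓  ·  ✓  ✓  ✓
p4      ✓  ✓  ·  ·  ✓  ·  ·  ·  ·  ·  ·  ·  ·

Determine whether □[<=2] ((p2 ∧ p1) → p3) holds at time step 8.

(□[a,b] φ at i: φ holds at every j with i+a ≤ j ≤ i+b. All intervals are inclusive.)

Check ((p2 ∧ p1) → p3) at every j in [8,10]:
  j=8: antecedent false → ✓
  j=9: antecedent false → ✓
  j=10: antecedent false → ✓
All positions satisfy it → formula holds.

True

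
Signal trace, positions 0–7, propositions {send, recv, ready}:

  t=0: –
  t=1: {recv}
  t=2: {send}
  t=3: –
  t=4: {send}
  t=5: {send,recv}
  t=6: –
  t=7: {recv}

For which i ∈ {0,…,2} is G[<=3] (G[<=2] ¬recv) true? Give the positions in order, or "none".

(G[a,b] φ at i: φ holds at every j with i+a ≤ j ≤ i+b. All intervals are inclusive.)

Evaluate at each i in [0,2]:
  i=0: ✗ (fails at j=0)
  i=1: ✗ (fails at j=1)
  i=2: ✗ (fails at j=3)

none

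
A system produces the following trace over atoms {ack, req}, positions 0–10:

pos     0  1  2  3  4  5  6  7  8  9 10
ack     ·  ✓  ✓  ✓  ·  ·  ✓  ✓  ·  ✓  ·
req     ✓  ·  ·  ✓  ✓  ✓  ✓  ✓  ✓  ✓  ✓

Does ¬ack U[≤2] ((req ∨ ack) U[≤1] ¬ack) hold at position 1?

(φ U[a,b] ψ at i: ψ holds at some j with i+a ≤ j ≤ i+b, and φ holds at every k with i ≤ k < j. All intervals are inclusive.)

Does not hold

Need some j in [1,3] with ((req ∨ ack) U[≤1] ¬ack), and ¬ack at every k in [1,j-1].
  j=1: ((req ∨ ack) U[≤1] ¬ack) — fails.
  j=2: ((req ∨ ack) U[≤1] ¬ack) — fails.
  j=3: ((req ∨ ack) U[≤1] ¬ack) holds, but ¬ack fails at k=1 → not this j.
No j in the window works → until fails.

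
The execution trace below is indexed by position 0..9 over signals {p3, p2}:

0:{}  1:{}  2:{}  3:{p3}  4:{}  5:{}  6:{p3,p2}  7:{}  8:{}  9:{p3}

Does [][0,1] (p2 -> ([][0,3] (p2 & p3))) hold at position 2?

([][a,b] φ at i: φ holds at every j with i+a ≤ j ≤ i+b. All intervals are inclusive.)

Holds

Check (p2 -> ([][0,3] (p2 & p3))) at every j in [2,3]:
  j=2: antecedent false → ✓
  j=3: antecedent false → ✓
All positions satisfy it → formula holds.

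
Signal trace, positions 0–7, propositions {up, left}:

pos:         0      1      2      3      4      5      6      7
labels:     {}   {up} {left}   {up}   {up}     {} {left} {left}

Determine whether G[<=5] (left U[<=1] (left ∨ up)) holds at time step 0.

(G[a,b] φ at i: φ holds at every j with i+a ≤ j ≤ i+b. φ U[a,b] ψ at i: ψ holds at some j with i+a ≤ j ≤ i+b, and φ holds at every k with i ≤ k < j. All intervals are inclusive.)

No

Check (left U[<=1] (left ∨ up)) at every j in [0,5]:
  j=0: fails
  j=1: holds
  j=2: holds
  j=3: holds
  j=4: holds
  j=5: fails
Fails at j=0 → formula fails.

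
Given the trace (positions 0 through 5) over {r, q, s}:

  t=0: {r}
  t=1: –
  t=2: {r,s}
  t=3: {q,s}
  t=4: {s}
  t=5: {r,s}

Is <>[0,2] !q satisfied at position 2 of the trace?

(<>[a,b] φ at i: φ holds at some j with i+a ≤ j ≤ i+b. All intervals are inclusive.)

True

Check !q at each j in [2,4]:
  j=2: true
  j=3: false
  j=4: true
Found at j=2 → formula holds.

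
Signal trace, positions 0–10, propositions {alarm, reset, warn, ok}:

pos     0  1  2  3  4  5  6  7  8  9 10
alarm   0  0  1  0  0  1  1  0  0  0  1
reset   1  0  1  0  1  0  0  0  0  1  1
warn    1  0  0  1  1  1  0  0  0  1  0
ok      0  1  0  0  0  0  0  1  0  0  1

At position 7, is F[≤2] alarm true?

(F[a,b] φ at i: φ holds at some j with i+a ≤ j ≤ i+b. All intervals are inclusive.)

Does not hold

Check alarm at each j in [7,9]:
  j=7: false
  j=8: false
  j=9: false
No position in the window satisfies it → formula fails.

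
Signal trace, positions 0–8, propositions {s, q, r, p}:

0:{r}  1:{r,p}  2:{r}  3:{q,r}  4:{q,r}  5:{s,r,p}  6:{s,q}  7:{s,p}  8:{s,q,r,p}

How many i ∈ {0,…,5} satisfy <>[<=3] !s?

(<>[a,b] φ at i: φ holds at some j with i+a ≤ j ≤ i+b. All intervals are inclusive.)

Evaluate at each i in [0,5]:
  i=0: ✓ (witness j=0)
  i=1: ✓ (witness j=1)
  i=2: ✓ (witness j=2)
  i=3: ✓ (witness j=3)
  i=4: ✓ (witness j=4)
  i=5: ✗ (none in [5,8])
Positions where it holds: {0, 1, 2, 3, 4} → 5.

5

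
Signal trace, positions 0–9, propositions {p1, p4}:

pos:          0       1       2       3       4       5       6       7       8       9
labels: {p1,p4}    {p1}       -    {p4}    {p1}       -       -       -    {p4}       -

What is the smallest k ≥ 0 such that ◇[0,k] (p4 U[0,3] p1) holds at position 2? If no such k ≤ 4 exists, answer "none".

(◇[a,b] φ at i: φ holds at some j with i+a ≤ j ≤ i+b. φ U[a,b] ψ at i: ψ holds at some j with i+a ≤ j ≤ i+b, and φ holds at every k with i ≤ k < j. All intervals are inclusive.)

Scan j = 2,3,… for (p4 U[0,3] p1):
  j=2: fails
  j=3: holds
First hit at j=3, so smallest k = 3-2 = 1.

1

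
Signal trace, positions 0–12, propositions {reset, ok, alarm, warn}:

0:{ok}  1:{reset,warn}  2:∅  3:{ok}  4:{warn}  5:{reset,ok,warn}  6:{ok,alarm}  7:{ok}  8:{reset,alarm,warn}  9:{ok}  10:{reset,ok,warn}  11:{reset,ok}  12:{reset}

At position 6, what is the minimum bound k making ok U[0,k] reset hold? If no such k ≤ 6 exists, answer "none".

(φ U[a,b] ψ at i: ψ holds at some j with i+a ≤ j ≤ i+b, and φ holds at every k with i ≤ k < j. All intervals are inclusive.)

Need earliest j ≥ 6 with reset, and ok at every k in [6,j-1].
  j=6: rhs fails.
  j=7: rhs fails.
  j=8: rhs holds; lhs holds on [6,7]. k = 2.

2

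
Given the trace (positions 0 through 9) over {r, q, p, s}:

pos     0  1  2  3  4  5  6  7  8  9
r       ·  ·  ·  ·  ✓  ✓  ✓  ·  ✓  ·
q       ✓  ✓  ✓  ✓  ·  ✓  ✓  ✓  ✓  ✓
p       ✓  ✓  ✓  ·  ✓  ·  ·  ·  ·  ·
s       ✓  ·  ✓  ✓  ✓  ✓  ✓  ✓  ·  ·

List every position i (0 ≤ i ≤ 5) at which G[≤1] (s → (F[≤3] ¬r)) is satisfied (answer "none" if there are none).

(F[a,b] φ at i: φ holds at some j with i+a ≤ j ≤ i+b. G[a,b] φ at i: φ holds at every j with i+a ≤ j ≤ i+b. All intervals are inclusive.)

0, 1, 2, 3, 4, 5

Evaluate at each i in [0,5]:
  i=0: ✓ (all of [0,1])
  i=1: ✓ (all of [1,2])
  i=2: ✓ (all of [2,3])
  i=3: ✓ (all of [3,4])
  i=4: ✓ (all of [4,5])
  i=5: ✓ (all of [5,6])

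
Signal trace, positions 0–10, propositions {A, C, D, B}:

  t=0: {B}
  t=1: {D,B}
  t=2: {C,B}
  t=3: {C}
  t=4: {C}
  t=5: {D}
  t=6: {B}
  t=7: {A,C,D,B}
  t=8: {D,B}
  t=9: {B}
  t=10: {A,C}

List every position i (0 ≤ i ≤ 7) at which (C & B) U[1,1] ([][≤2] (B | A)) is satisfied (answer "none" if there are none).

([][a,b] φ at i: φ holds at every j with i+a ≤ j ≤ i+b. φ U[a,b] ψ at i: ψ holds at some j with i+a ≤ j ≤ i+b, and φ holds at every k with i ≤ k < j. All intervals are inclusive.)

Evaluate at each i in [0,7]:
  i=0: ✗ (no rhs in [1,1])
  i=1: ✗ (no rhs in [2,2])
  i=2: ✗ (no rhs in [3,3])
  i=3: ✗ (no rhs in [4,4])
  i=4: ✗ (no rhs in [5,5])
  i=5: ✗ (lhs fails at k=5 before rhs at j=6)
  i=6: ✗ (lhs fails at k=6 before rhs at j=7)
  i=7: ✓ (rhs at j=8; lhs holds on [7,7])

7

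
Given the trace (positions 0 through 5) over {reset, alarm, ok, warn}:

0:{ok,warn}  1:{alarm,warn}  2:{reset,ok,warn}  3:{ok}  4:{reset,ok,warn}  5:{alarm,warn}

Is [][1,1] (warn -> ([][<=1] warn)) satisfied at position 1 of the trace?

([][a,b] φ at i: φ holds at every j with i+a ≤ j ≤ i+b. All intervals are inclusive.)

Check (warn -> ([][<=1] warn)) at every j in [2,2]:
  j=2: antecedent true; consequent fails at 3 → ✗
Fails at j=2 → formula fails.

False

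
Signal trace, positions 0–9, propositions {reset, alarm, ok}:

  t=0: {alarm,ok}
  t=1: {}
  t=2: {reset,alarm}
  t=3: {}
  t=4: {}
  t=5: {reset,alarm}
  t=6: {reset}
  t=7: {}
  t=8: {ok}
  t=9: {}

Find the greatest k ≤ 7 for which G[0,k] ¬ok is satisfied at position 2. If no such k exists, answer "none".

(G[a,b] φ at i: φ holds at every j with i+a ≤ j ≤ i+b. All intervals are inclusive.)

¬ok must hold from j=2 onward; find where it first fails.
  j=2: holds
  j=3: holds
  j=4: holds
  j=5: holds
  j=6: holds
  j=7: holds
  j=8: fails
Holds on [2,7], so largest k = 5.

5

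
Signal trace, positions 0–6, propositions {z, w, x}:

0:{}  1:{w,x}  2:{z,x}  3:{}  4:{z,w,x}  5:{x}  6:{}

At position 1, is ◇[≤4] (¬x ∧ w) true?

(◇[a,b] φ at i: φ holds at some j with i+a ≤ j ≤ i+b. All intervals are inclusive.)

Check (¬x ∧ w) at each j in [1,5]:
  j=1: false
  j=2: false
  j=3: false
  j=4: false
  j=5: false
No position in the window satisfies it → formula fails.

False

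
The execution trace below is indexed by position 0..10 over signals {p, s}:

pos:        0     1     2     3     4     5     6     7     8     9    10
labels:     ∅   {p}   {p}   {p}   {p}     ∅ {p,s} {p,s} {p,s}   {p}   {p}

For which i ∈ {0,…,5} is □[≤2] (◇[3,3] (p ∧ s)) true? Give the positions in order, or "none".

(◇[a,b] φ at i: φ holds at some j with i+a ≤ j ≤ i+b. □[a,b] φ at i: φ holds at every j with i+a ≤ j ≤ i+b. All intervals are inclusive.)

Evaluate at each i in [0,5]:
  i=0: ✗ (fails at j=0)
  i=1: ✗ (fails at j=1)
  i=2: ✗ (fails at j=2)
  i=3: ✓ (all of [3,5])
  i=4: ✗ (fails at j=6)
  i=5: ✗ (fails at j=6)

3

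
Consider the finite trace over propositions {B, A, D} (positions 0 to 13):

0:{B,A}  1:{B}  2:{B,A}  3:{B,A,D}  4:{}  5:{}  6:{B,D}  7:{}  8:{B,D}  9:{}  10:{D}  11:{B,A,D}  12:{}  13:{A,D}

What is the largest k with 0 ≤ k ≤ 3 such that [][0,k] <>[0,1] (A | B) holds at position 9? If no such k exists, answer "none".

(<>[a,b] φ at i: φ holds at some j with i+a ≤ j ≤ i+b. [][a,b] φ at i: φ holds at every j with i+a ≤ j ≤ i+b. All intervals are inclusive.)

none

<>[0,1] (A | B) must hold from j=9 onward; find where it first fails.
  j=9: fails → no k works.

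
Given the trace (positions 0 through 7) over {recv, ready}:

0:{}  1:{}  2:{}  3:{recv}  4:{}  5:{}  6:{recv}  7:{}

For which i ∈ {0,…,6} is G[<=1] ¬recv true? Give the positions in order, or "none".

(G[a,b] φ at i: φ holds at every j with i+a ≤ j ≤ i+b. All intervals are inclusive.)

0, 1, 4

Evaluate at each i in [0,6]:
  i=0: ✓ (all of [0,1])
  i=1: ✓ (all of [1,2])
  i=2: ✗ (fails at j=3)
  i=3: ✗ (fails at j=3)
  i=4: ✓ (all of [4,5])
  i=5: ✗ (fails at j=6)
  i=6: ✗ (fails at j=6)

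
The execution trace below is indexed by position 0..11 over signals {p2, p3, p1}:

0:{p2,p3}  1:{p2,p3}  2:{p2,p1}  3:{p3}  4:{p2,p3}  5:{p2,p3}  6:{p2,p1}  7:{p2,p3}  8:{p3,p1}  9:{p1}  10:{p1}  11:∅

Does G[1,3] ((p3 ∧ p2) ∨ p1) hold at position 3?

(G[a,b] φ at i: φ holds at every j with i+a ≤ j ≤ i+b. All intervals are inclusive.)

Yes

Check ((p3 ∧ p2) ∨ p1) at every j in [4,6]:
  j=4: true
  j=5: true
  j=6: true
All positions satisfy it → formula holds.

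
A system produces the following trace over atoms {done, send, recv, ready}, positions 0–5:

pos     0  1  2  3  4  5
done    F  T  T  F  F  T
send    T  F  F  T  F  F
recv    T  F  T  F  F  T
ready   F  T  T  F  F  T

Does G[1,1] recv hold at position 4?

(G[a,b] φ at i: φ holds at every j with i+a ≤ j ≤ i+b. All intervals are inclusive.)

Check recv at every j in [5,5]:
  j=5: true
All positions satisfy it → formula holds.

Yes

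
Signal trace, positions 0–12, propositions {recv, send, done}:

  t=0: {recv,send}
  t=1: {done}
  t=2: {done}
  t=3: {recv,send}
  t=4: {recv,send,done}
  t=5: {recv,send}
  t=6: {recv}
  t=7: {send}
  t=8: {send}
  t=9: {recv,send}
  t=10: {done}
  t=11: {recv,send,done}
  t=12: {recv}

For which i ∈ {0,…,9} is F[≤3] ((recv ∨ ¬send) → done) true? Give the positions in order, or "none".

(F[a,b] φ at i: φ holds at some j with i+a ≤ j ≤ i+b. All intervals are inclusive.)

0, 1, 2, 3, 4, 5, 6, 7, 8, 9

Evaluate at each i in [0,9]:
  i=0: ✓ (witness j=1)
  i=1: ✓ (witness j=1)
  i=2: ✓ (witness j=2)
  i=3: ✓ (witness j=4)
  i=4: ✓ (witness j=4)
  i=5: ✓ (witness j=7)
  i=6: ✓ (witness j=7)
  i=7: ✓ (witness j=7)
  i=8: ✓ (witness j=8)
  i=9: ✓ (witness j=10)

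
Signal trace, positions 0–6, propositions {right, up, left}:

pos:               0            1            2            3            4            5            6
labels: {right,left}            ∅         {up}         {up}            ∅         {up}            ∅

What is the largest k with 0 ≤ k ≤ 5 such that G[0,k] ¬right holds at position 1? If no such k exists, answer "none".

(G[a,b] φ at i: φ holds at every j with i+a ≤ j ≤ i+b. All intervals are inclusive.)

¬right must hold from j=1 onward; find where it first fails.
  j=1: holds
  j=2: holds
  j=3: holds
  j=4: holds
  j=5: holds
  j=6: holds
Holds through j=6; largest k = 5.

5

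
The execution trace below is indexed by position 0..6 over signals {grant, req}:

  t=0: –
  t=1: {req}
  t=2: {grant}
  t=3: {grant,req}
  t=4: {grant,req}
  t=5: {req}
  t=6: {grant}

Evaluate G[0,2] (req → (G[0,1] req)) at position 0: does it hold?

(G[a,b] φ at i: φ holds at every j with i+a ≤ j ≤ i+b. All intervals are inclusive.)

No

Check (req → (G[0,1] req)) at every j in [0,2]:
  j=0: antecedent false → ✓
  j=1: antecedent true; consequent fails at 2 → ✗
  j=2: antecedent false → ✓
Fails at j=1 → formula fails.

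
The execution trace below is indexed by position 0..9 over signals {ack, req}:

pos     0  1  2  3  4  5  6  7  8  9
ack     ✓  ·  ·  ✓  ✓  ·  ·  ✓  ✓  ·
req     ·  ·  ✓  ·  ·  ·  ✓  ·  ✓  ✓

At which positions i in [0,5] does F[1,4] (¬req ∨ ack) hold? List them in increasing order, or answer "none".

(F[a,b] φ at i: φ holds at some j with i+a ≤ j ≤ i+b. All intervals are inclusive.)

0, 1, 2, 3, 4, 5

Evaluate at each i in [0,5]:
  i=0: ✓ (witness j=1)
  i=1: ✓ (witness j=3)
  i=2: ✓ (witness j=3)
  i=3: ✓ (witness j=4)
  i=4: ✓ (witness j=5)
  i=5: ✓ (witness j=7)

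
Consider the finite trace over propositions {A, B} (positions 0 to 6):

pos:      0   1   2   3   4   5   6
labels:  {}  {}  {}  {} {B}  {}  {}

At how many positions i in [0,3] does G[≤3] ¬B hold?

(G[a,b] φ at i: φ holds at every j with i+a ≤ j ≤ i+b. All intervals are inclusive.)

Evaluate at each i in [0,3]:
  i=0: ✓ (all of [0,3])
  i=1: ✗ (fails at j=4)
  i=2: ✗ (fails at j=4)
  i=3: ✗ (fails at j=4)
Positions where it holds: {0} → 1.

1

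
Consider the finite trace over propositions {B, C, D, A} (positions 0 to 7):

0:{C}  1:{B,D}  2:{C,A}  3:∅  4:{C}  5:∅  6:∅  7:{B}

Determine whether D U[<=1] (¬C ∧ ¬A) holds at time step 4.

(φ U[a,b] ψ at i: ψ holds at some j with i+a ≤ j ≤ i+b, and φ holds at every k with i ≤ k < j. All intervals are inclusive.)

No

Need some j in [4,5] with (¬C ∧ ¬A), and D at every k in [4,j-1].
  j=4: (¬C ∧ ¬A) false.
  j=5: (¬C ∧ ¬A) holds, but D fails at k=4 → not this j.
No j in the window works → until fails.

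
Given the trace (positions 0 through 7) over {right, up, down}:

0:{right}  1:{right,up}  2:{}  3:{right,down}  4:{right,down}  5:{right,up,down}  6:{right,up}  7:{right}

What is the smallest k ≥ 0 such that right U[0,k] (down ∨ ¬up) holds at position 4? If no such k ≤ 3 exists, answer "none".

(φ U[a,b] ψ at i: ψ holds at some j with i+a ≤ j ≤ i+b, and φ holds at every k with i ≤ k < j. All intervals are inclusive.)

0

Need earliest j ≥ 4 with (down ∨ ¬up), and right at every k in [4,j-1].
  j=4: rhs holds (empty prefix). k = 0.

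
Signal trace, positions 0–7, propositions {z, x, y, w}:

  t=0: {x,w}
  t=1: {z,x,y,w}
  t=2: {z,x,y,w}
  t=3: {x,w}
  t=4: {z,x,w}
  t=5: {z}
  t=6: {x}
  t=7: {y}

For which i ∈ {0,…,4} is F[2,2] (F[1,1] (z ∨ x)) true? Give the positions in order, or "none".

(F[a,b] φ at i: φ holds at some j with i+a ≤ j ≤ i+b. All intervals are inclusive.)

0, 1, 2, 3

Evaluate at each i in [0,4]:
  i=0: ✓ (witness j=2)
  i=1: ✓ (witness j=3)
  i=2: ✓ (witness j=4)
  i=3: ✓ (witness j=5)
  i=4: ✗ (none in [6,6])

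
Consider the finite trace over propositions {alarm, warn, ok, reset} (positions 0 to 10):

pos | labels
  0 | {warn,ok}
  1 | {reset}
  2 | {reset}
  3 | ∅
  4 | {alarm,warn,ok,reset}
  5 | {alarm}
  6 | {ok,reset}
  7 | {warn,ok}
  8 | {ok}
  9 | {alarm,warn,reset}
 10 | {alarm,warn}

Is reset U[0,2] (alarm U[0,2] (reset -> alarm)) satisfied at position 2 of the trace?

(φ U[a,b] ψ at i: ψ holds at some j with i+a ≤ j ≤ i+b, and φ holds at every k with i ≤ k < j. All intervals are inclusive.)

Need some j in [2,4] with (alarm U[0,2] (reset -> alarm)), and reset at every k in [2,j-1].
  j=2: (alarm U[0,2] (reset -> alarm)) — fails.
  j=3: (alarm U[0,2] (reset -> alarm)) holds; reset holds at every k in [2,2] → satisfied.

True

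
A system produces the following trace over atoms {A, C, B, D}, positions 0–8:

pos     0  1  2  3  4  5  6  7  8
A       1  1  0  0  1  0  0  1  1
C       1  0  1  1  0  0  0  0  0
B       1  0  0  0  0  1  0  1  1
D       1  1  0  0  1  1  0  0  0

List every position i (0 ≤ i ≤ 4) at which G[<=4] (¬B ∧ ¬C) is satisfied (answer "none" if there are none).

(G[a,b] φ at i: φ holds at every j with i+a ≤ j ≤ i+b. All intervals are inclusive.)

none

Evaluate at each i in [0,4]:
  i=0: ✗ (fails at j=0)
  i=1: ✗ (fails at j=2)
  i=2: ✗ (fails at j=2)
  i=3: ✗ (fails at j=3)
  i=4: ✗ (fails at j=5)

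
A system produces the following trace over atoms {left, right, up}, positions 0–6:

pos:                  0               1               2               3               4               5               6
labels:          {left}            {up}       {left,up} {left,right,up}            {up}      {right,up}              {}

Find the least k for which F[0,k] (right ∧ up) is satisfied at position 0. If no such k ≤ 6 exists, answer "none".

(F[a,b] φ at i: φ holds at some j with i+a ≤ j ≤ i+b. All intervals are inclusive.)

3

Scan j = 0,1,… for (right ∧ up):
  j=0: fails
  j=1: fails
  j=2: fails
  j=3: holds
First hit at j=3, so smallest k = 3-0 = 3.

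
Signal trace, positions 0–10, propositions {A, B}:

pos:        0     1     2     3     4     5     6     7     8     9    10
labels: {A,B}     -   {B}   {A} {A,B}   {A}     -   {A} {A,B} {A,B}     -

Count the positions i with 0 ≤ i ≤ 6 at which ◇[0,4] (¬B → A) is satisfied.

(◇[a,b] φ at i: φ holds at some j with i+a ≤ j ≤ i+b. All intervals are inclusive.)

7

Evaluate at each i in [0,6]:
  i=0: ✓ (witness j=0)
  i=1: ✓ (witness j=2)
  i=2: ✓ (witness j=2)
  i=3: ✓ (witness j=3)
  i=4: ✓ (witness j=4)
  i=5: ✓ (witness j=5)
  i=6: ✓ (witness j=7)
Positions where it holds: {0, 1, 2, 3, 4, 5, 6} → 7.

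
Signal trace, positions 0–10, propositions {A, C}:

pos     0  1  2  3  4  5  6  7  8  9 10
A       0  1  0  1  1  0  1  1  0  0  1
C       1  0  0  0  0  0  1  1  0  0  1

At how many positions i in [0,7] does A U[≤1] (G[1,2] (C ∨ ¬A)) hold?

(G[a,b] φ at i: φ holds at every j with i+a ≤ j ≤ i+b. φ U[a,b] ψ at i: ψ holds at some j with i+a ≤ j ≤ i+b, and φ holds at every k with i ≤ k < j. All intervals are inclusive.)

5

Evaluate at each i in [0,7]:
  i=0: ✗ (no rhs in [0,1])
  i=1: ✗ (no rhs in [1,2])
  i=2: ✗ (no rhs in [2,3])
  i=3: ✓ (rhs at j=4; lhs holds on [3,3])
  i=4: ✓ (rhs at j=4)
  i=5: ✓ (rhs at j=5)
  i=6: ✓ (rhs at j=6)
  i=7: ✓ (rhs at j=7)
Positions where it holds: {3, 4, 5, 6, 7} → 5.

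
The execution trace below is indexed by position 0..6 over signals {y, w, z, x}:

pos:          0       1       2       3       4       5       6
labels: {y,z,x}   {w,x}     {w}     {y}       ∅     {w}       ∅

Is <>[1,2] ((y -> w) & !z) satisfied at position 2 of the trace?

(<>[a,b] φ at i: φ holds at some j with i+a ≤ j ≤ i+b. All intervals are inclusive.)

Holds

Check ((y -> w) & !z) at each j in [3,4]:
  j=3: false
  j=4: true
Found at j=4 → formula holds.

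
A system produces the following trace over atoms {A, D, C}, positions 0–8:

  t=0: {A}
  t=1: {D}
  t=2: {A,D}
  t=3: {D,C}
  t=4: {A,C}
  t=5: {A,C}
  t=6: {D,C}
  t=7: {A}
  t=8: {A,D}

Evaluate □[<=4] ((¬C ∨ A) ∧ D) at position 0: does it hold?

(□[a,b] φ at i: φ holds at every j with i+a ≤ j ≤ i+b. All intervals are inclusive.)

Does not hold

Check ((¬C ∨ A) ∧ D) at every j in [0,4]:
  j=0: false
  j=1: true
  j=2: true
  j=3: false
  j=4: false
Fails at j=0 → formula fails.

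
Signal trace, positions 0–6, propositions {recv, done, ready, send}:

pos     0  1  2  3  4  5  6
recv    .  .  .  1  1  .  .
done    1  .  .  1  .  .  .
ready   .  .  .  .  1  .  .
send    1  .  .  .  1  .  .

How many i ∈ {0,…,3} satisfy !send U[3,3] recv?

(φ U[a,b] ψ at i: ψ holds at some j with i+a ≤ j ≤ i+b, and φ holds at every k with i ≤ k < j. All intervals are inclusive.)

Evaluate at each i in [0,3]:
  i=0: ✗ (lhs fails at k=0 before rhs at j=3)
  i=1: ✓ (rhs at j=4; lhs holds on [1,3])
  i=2: ✗ (no rhs in [5,5])
  i=3: ✗ (no rhs in [6,6])
Positions where it holds: {1} → 1.

1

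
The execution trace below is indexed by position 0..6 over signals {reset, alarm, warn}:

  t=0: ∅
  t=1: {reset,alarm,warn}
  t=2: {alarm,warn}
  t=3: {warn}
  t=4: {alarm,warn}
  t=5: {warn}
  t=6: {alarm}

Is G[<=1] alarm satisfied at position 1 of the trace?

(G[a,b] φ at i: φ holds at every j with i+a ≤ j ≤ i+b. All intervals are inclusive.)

Check alarm at every j in [1,2]:
  j=1: true
  j=2: true
All positions satisfy it → formula holds.

Holds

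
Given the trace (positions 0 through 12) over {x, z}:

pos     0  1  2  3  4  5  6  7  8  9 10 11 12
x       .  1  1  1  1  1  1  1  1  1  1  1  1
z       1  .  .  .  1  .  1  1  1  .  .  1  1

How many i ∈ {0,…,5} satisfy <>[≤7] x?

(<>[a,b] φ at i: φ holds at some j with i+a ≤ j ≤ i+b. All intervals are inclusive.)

6

Evaluate at each i in [0,5]:
  i=0: ✓ (witness j=1)
  i=1: ✓ (witness j=1)
  i=2: ✓ (witness j=2)
  i=3: ✓ (witness j=3)
  i=4: ✓ (witness j=4)
  i=5: ✓ (witness j=5)
Positions where it holds: {0, 1, 2, 3, 4, 5} → 6.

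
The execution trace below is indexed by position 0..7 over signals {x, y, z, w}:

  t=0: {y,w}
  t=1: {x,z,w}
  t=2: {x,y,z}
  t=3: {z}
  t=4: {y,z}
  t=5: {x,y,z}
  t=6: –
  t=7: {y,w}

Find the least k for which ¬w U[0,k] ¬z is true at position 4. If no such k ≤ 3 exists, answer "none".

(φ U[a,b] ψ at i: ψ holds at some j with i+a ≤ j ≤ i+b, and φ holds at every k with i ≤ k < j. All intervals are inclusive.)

2

Need earliest j ≥ 4 with ¬z, and ¬w at every k in [4,j-1].
  j=4: rhs fails.
  j=5: rhs fails.
  j=6: rhs holds; lhs holds on [4,5]. k = 2.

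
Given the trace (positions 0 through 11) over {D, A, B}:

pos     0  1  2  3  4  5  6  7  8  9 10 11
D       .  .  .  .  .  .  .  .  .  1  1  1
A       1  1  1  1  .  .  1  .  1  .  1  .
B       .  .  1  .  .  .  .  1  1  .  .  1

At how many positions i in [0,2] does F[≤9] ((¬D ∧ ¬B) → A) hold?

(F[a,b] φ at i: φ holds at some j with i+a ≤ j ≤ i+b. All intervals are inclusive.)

3

Evaluate at each i in [0,2]:
  i=0: ✓ (witness j=0)
  i=1: ✓ (witness j=1)
  i=2: ✓ (witness j=2)
Positions where it holds: {0, 1, 2} → 3.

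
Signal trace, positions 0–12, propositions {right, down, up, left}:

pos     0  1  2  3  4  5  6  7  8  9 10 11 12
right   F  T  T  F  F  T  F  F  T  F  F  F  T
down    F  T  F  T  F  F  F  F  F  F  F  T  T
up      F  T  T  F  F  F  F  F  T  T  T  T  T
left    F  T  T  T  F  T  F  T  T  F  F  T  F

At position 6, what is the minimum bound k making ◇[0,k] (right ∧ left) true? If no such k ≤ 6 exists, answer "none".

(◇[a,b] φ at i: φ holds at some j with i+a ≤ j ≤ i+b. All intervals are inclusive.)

Scan j = 6,7,… for (right ∧ left):
  j=6: fails
  j=7: fails
  j=8: holds
First hit at j=8, so smallest k = 8-6 = 2.

2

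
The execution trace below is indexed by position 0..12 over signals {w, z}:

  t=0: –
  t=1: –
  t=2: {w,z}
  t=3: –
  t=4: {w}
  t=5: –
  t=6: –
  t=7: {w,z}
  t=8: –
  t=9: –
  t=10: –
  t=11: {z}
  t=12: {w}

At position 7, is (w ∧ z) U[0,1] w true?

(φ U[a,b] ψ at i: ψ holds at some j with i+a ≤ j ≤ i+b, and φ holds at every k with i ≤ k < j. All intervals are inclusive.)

Need some j in [7,8] with w, and (w ∧ z) at every k in [7,j-1].
  j=7: w holds; no prefix to check → satisfied.

Holds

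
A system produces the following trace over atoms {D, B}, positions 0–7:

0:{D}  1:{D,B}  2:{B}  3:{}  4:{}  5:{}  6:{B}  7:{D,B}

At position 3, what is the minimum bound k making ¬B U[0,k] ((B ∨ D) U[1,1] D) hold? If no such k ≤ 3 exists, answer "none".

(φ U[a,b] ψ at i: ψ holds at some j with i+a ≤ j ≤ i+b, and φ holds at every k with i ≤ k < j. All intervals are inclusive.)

3

Need earliest j ≥ 3 with ((B ∨ D) U[1,1] D), and ¬B at every k in [3,j-1].
  j=3: rhs fails.
  j=4: rhs fails.
  j=5: rhs fails.
  j=6: rhs holds; lhs holds on [3,5]. k = 3.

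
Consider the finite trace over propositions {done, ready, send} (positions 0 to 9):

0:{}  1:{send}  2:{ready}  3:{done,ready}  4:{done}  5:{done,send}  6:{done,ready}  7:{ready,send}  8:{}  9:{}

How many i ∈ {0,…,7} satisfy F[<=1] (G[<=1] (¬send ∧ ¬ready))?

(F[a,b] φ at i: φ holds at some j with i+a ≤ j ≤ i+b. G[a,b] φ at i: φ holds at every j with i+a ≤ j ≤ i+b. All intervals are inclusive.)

Evaluate at each i in [0,7]:
  i=0: ✗ (none in [0,1])
  i=1: ✗ (none in [1,2])
  i=2: ✗ (none in [2,3])
  i=3: ✗ (none in [3,4])
  i=4: ✗ (none in [4,5])
  i=5: ✗ (none in [5,6])
  i=6: ✗ (none in [6,7])
  i=7: ✓ (witness j=8)
Positions where it holds: {7} → 1.

1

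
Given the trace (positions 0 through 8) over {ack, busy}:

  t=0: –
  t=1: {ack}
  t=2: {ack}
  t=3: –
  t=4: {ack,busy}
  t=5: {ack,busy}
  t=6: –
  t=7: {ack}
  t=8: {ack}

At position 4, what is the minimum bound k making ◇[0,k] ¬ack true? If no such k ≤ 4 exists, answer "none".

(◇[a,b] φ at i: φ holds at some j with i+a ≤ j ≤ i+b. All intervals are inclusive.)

2

Scan j = 4,5,… for ¬ack:
  j=4: fails
  j=5: fails
  j=6: holds
First hit at j=6, so smallest k = 6-4 = 2.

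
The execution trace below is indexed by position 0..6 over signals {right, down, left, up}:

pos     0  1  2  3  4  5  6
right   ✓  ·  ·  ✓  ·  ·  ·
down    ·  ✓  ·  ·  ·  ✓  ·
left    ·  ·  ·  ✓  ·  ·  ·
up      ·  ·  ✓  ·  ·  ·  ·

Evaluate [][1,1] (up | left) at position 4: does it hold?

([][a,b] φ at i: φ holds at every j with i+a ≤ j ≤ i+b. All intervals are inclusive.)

Check (up | left) at every j in [5,5]:
  j=5: false
Fails at j=5 → formula fails.

Does not hold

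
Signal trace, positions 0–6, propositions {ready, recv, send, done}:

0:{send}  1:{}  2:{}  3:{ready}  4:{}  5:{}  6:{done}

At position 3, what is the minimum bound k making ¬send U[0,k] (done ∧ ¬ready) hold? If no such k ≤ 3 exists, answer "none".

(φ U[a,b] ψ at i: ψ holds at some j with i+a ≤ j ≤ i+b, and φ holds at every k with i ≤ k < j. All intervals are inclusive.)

Need earliest j ≥ 3 with (done ∧ ¬ready), and ¬send at every k in [3,j-1].
  j=3: rhs fails.
  j=4: rhs fails.
  j=5: rhs fails.
  j=6: rhs holds; lhs holds on [3,5]. k = 3.

3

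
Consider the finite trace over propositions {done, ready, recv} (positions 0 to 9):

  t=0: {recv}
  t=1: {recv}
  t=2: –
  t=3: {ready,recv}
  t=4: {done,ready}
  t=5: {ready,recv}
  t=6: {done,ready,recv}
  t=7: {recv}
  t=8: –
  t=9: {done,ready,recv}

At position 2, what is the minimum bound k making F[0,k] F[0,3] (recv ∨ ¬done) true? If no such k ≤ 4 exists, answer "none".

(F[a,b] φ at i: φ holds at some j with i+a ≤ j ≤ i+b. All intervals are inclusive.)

0

Scan j = 2,3,… for F[0,3] (recv ∨ ¬done):
  j=2: holds
First hit at j=2, so smallest k = 2-2 = 0.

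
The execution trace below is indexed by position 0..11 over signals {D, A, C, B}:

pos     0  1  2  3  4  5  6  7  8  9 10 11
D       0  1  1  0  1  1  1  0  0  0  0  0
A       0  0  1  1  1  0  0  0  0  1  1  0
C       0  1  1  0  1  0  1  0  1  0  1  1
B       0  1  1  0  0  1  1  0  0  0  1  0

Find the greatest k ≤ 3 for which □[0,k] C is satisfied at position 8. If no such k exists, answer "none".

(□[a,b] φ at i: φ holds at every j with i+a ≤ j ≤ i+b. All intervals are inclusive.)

0

C must hold from j=8 onward; find where it first fails.
  j=8: holds
  j=9: fails
Holds on [8,8], so largest k = 0.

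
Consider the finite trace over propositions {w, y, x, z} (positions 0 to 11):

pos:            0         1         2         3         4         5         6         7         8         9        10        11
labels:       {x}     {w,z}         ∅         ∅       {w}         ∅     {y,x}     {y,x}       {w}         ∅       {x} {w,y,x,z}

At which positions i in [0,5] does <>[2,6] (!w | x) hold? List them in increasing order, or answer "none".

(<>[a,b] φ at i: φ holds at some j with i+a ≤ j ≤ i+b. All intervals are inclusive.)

Evaluate at each i in [0,5]:
  i=0: ✓ (witness j=2)
  i=1: ✓ (witness j=3)
  i=2: ✓ (witness j=5)
  i=3: ✓ (witness j=5)
  i=4: ✓ (witness j=6)
  i=5: ✓ (witness j=7)

0, 1, 2, 3, 4, 5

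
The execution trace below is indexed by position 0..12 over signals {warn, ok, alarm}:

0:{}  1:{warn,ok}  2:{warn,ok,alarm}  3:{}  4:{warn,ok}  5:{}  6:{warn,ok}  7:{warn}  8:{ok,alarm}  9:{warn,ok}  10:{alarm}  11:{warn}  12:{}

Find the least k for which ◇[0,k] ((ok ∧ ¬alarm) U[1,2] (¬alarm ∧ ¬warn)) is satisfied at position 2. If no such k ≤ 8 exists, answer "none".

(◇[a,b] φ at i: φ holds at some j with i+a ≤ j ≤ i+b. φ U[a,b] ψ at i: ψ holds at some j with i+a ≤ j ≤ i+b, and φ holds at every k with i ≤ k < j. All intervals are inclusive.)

2

Scan j = 2,3,… for ((ok ∧ ¬alarm) U[1,2] (¬alarm ∧ ¬warn)):
  j=2: fails
  j=3: fails
  j=4: holds
First hit at j=4, so smallest k = 4-2 = 2.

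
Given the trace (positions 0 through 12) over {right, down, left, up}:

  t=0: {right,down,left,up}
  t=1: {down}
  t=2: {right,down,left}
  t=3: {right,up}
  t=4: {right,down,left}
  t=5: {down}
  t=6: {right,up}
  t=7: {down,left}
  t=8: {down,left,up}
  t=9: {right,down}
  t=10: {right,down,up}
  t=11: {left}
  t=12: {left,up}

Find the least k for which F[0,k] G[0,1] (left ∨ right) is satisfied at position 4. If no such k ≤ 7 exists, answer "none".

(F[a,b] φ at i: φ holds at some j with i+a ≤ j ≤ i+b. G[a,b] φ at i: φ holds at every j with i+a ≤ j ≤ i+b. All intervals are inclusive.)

Scan j = 4,5,… for G[0,1] (left ∨ right):
  j=4: fails
  j=5: fails
  j=6: holds
First hit at j=6, so smallest k = 6-4 = 2.

2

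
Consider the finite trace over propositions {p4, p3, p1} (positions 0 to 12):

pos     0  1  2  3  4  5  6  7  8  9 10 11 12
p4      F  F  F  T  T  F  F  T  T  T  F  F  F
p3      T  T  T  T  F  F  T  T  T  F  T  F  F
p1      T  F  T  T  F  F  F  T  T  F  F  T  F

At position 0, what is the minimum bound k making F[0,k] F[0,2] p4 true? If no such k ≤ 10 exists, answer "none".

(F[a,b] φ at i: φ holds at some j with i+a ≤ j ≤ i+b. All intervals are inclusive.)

Scan j = 0,1,… for F[0,2] p4:
  j=0: fails
  j=1: holds
First hit at j=1, so smallest k = 1-0 = 1.

1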